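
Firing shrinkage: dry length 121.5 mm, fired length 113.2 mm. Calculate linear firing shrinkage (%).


FS = (121.5 - 113.2) / 121.5 * 100 = 6.83%

6.83


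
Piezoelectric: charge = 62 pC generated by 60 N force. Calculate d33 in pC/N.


d33 = 62 / 60 = 1.0 pC/N

1.0


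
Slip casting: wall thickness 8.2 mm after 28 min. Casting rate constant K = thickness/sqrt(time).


K = 8.2 / sqrt(28) = 8.2 / 5.2915 = 1.55 mm/min^0.5

1.55


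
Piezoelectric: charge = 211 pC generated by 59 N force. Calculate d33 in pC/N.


d33 = 211 / 59 = 3.6 pC/N

3.6


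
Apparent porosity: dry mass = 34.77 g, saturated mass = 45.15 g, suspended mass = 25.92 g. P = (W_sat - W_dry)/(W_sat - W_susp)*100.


P = (45.15 - 34.77) / (45.15 - 25.92) * 100 = 10.38 / 19.23 * 100 = 54.0%

54.0


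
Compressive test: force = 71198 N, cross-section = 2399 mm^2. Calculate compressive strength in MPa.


CS = 71198 / 2399 = 29.7 MPa

29.7


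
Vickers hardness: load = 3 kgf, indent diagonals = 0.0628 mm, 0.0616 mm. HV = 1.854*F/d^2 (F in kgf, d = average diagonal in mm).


d_avg = (0.0628+0.0616)/2 = 0.0622 mm
HV = 1.854*3/0.0622^2 = 1438

1438


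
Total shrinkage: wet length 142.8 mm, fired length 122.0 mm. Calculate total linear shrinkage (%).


TS = (142.8 - 122.0) / 142.8 * 100 = 14.57%

14.57


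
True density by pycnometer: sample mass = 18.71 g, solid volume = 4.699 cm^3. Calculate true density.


TD = 18.71 / 4.699 = 3.982 g/cm^3

3.982


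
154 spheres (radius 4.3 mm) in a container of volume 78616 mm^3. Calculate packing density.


V_sphere = 4/3*pi*4.3^3 = 333.0381 mm^3
Total V = 154*333.0381 = 51287.8674 mm^3
PD = 51287.8674 / 78616 = 0.652

0.652


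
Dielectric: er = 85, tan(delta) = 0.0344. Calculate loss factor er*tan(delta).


Loss = 85 * 0.0344 = 2.924

2.924


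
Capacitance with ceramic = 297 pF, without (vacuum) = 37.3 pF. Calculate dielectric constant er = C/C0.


er = 297 / 37.3 = 7.96

7.96


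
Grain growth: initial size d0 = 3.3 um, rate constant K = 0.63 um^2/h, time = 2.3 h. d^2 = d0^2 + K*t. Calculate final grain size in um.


d^2 = 3.3^2 + 0.63*2.3 = 12.339
d = sqrt(12.339) = 3.51 um

3.51


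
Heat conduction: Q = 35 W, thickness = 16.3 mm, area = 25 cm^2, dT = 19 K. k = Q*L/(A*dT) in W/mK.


k = 35*16.3/1000/(25/10000*19) = 12.01 W/mK

12.01


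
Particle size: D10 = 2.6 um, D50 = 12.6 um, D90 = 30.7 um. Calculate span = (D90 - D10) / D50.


Span = (30.7 - 2.6) / 12.6 = 28.1 / 12.6 = 2.23

2.23


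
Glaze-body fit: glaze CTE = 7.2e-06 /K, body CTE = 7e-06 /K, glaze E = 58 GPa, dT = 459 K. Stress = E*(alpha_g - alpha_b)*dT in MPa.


Stress = 58*1000*(7.2e-06 - 7e-06)*459 = 5.3 MPa

5.3


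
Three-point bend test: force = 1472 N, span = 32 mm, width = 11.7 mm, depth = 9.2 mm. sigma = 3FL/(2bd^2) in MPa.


sigma = 3*1472*32/(2*11.7*9.2^2) = 71.3 MPa

71.3


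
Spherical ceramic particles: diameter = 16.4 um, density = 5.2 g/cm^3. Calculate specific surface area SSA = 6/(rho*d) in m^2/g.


SSA = 6 / (5.2 * 16.4) = 0.07 m^2/g

0.07


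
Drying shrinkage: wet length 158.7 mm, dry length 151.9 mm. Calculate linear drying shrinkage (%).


DS = (158.7 - 151.9) / 158.7 * 100 = 4.28%

4.28


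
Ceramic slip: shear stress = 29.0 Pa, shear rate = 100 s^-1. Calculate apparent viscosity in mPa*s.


eta = tau/gamma * 1000 = 29.0/100 * 1000 = 290.0 mPa*s

290.0


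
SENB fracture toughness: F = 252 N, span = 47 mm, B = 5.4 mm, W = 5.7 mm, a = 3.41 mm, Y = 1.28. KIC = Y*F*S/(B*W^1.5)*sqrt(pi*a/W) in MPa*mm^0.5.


KIC = 1.28*252*47/(5.4*5.7^1.5)*sqrt(pi*3.41/5.7) = 282.82

282.82


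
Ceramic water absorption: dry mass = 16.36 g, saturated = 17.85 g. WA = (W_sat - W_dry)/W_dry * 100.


WA = (17.85 - 16.36) / 16.36 * 100 = 9.11%

9.11


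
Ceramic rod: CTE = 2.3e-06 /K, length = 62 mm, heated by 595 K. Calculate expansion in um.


dL = 2.3e-06 * 62 * 595 * 1000 = 84.847 um

84.847


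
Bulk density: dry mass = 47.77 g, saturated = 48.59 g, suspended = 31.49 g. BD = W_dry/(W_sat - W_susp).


BD = 47.77 / (48.59 - 31.49) = 47.77 / 17.1 = 2.794 g/cm^3

2.794


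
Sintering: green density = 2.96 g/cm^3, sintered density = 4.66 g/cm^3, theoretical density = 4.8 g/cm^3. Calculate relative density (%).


Relative = 4.66 / 4.8 * 100 = 97.1%

97.1


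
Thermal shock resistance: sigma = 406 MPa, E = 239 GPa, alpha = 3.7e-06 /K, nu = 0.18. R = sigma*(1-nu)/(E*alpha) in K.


R = 406*(1-0.18)/(239*1000*3.7e-06) = 376 K

376


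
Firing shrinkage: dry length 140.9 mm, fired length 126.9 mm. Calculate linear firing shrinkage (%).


FS = (140.9 - 126.9) / 140.9 * 100 = 9.94%

9.94


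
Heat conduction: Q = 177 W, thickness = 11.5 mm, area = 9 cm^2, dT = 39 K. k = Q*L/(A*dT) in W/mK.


k = 177*11.5/1000/(9/10000*39) = 57.99 W/mK

57.99


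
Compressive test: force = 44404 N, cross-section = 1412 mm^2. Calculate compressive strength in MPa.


CS = 44404 / 1412 = 31.4 MPa

31.4


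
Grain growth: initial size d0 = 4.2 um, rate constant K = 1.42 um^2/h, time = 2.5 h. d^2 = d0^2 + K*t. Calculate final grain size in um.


d^2 = 4.2^2 + 1.42*2.5 = 21.19
d = sqrt(21.19) = 4.6 um

4.6


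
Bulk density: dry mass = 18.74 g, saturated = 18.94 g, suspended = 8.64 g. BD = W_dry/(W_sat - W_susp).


BD = 18.74 / (18.94 - 8.64) = 18.74 / 10.3 = 1.819 g/cm^3

1.819


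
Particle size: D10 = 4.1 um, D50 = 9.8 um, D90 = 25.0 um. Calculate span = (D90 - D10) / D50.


Span = (25.0 - 4.1) / 9.8 = 20.9 / 9.8 = 2.133

2.133


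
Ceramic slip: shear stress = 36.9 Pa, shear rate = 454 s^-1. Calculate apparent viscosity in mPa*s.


eta = tau/gamma * 1000 = 36.9/454 * 1000 = 81.3 mPa*s

81.3


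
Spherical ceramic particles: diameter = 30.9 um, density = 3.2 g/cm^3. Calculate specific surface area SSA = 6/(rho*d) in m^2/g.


SSA = 6 / (3.2 * 30.9) = 0.061 m^2/g

0.061


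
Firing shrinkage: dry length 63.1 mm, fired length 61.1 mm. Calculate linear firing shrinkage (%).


FS = (63.1 - 61.1) / 63.1 * 100 = 3.17%

3.17


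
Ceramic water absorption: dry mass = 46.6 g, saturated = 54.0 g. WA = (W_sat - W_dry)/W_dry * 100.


WA = (54.0 - 46.6) / 46.6 * 100 = 15.88%

15.88


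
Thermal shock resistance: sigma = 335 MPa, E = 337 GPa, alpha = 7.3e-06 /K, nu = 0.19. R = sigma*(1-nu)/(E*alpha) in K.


R = 335*(1-0.19)/(337*1000*7.3e-06) = 110 K

110


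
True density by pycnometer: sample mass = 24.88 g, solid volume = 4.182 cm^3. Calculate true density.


TD = 24.88 / 4.182 = 5.949 g/cm^3

5.949


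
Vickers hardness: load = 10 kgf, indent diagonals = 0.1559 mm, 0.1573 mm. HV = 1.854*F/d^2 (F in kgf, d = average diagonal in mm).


d_avg = (0.1559+0.1573)/2 = 0.1566 mm
HV = 1.854*10/0.1566^2 = 756

756


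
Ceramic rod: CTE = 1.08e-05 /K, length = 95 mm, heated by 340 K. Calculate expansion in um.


dL = 1.08e-05 * 95 * 340 * 1000 = 348.84 um

348.84


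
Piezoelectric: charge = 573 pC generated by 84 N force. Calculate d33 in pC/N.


d33 = 573 / 84 = 6.8 pC/N

6.8


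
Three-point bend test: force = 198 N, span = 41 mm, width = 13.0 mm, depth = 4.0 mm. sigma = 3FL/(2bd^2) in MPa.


sigma = 3*198*41/(2*13.0*4.0^2) = 58.5 MPa

58.5


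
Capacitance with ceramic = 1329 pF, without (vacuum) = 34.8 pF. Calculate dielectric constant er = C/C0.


er = 1329 / 34.8 = 38.19

38.19


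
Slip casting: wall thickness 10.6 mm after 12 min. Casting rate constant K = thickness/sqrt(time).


K = 10.6 / sqrt(12) = 10.6 / 3.4641 = 3.06 mm/min^0.5

3.06


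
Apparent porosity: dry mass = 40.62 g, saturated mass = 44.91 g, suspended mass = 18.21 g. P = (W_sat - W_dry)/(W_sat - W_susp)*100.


P = (44.91 - 40.62) / (44.91 - 18.21) * 100 = 4.29 / 26.7 * 100 = 16.1%

16.1


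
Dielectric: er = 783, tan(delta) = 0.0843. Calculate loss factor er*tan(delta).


Loss = 783 * 0.0843 = 66.007

66.007


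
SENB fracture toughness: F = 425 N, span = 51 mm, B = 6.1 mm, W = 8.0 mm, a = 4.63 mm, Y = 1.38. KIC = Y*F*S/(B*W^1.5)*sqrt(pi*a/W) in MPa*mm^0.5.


KIC = 1.38*425*51/(6.1*8.0^1.5)*sqrt(pi*4.63/8.0) = 292.21

292.21


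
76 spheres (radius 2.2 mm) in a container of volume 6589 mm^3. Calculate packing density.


V_sphere = 4/3*pi*2.2^3 = 44.6022 mm^3
Total V = 76*44.6022 = 3389.7672 mm^3
PD = 3389.7672 / 6589 = 0.514

0.514


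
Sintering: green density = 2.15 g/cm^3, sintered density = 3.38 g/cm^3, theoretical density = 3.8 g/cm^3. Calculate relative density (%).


Relative = 3.38 / 3.8 * 100 = 88.9%

88.9


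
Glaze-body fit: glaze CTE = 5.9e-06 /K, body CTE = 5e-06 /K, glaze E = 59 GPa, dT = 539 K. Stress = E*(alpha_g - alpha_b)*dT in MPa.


Stress = 59*1000*(5.9e-06 - 5e-06)*539 = 28.6 MPa

28.6


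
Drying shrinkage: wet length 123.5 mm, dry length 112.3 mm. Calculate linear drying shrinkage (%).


DS = (123.5 - 112.3) / 123.5 * 100 = 9.07%

9.07


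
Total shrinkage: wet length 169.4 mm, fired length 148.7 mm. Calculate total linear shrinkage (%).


TS = (169.4 - 148.7) / 169.4 * 100 = 12.22%

12.22


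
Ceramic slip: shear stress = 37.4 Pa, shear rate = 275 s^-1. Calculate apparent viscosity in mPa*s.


eta = tau/gamma * 1000 = 37.4/275 * 1000 = 136.0 mPa*s

136.0


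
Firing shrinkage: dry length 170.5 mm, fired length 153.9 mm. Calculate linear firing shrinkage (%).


FS = (170.5 - 153.9) / 170.5 * 100 = 9.74%

9.74


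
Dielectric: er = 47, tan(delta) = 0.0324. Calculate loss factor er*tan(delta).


Loss = 47 * 0.0324 = 1.523

1.523


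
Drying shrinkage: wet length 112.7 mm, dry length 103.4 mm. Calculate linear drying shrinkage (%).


DS = (112.7 - 103.4) / 112.7 * 100 = 8.25%

8.25


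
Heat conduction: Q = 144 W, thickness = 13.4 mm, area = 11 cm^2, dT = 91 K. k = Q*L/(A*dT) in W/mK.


k = 144*13.4/1000/(11/10000*91) = 19.28 W/mK

19.28


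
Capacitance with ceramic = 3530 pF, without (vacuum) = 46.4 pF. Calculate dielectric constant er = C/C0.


er = 3530 / 46.4 = 76.08

76.08


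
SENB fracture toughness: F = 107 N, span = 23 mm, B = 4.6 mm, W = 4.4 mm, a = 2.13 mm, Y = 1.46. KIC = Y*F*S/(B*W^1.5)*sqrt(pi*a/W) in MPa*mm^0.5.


KIC = 1.46*107*23/(4.6*4.4^1.5)*sqrt(pi*2.13/4.4) = 104.37

104.37


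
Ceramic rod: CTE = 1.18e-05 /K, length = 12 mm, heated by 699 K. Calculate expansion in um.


dL = 1.18e-05 * 12 * 699 * 1000 = 98.978 um

98.978


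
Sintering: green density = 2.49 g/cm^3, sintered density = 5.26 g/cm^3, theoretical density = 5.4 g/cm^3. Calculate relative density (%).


Relative = 5.26 / 5.4 * 100 = 97.4%

97.4


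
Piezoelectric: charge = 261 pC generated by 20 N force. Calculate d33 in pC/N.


d33 = 261 / 20 = 13.1 pC/N

13.1


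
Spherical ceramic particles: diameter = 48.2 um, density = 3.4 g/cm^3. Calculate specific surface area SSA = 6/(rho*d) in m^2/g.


SSA = 6 / (3.4 * 48.2) = 0.037 m^2/g

0.037


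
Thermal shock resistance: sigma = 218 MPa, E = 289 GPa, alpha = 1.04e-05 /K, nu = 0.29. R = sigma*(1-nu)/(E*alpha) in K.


R = 218*(1-0.29)/(289*1000*1.04e-05) = 51 K

51


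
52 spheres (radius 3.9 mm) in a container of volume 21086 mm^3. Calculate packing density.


V_sphere = 4/3*pi*3.9^3 = 248.4748 mm^3
Total V = 52*248.4748 = 12920.6896 mm^3
PD = 12920.6896 / 21086 = 0.613

0.613


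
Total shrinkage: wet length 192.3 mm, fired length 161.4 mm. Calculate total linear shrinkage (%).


TS = (192.3 - 161.4) / 192.3 * 100 = 16.07%

16.07


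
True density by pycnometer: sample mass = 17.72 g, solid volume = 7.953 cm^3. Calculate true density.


TD = 17.72 / 7.953 = 2.228 g/cm^3

2.228


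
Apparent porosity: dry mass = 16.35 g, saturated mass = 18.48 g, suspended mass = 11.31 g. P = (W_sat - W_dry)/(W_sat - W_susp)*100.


P = (18.48 - 16.35) / (18.48 - 11.31) * 100 = 2.13 / 7.17 * 100 = 29.7%

29.7


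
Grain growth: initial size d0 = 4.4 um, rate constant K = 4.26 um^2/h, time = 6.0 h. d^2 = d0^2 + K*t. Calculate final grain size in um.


d^2 = 4.4^2 + 4.26*6.0 = 44.92
d = sqrt(44.92) = 6.7 um

6.7


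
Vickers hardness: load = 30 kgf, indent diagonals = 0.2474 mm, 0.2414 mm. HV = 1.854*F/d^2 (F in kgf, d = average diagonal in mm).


d_avg = (0.2474+0.2414)/2 = 0.2444 mm
HV = 1.854*30/0.2444^2 = 931

931


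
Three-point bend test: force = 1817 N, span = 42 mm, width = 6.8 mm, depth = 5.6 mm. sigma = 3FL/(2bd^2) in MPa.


sigma = 3*1817*42/(2*6.8*5.6^2) = 536.8 MPa

536.8


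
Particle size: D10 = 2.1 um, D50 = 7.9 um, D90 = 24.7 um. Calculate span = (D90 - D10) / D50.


Span = (24.7 - 2.1) / 7.9 = 22.6 / 7.9 = 2.861

2.861


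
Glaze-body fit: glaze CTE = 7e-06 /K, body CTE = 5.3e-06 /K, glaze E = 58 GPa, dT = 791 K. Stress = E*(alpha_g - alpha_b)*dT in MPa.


Stress = 58*1000*(7e-06 - 5.3e-06)*791 = 78.0 MPa

78.0


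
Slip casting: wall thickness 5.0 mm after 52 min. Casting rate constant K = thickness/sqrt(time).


K = 5.0 / sqrt(52) = 5.0 / 7.2111 = 0.693 mm/min^0.5

0.693


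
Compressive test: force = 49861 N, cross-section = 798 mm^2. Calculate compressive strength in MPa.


CS = 49861 / 798 = 62.5 MPa

62.5


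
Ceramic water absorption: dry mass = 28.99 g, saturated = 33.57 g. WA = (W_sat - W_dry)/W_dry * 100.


WA = (33.57 - 28.99) / 28.99 * 100 = 15.8%

15.8


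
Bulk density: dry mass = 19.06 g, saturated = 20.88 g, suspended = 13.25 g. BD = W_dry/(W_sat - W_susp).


BD = 19.06 / (20.88 - 13.25) = 19.06 / 7.63 = 2.498 g/cm^3

2.498


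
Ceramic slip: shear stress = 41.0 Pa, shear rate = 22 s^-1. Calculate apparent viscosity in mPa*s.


eta = tau/gamma * 1000 = 41.0/22 * 1000 = 1863.6 mPa*s

1863.6


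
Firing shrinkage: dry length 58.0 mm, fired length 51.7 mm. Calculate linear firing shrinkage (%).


FS = (58.0 - 51.7) / 58.0 * 100 = 10.86%

10.86


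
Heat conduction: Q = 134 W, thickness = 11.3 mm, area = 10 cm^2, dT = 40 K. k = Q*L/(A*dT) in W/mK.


k = 134*11.3/1000/(10/10000*40) = 37.86 W/mK

37.86


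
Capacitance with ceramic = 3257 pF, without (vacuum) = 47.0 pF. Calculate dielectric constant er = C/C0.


er = 3257 / 47.0 = 69.3

69.3


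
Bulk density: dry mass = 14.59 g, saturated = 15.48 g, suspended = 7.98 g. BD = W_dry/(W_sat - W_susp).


BD = 14.59 / (15.48 - 7.98) = 14.59 / 7.5 = 1.945 g/cm^3

1.945


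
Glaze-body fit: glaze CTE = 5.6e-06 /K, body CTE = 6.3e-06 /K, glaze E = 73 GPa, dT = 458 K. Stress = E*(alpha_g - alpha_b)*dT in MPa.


Stress = 73*1000*(5.6e-06 - 6.3e-06)*458 = -23.4 MPa

-23.4


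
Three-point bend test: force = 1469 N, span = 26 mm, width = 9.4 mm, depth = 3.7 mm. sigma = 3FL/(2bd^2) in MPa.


sigma = 3*1469*26/(2*9.4*3.7^2) = 445.2 MPa

445.2


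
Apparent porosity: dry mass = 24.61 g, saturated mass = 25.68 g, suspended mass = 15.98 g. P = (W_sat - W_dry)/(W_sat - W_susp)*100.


P = (25.68 - 24.61) / (25.68 - 15.98) * 100 = 1.07 / 9.7 * 100 = 11.0%

11.0


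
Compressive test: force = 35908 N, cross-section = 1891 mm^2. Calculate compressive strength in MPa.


CS = 35908 / 1891 = 19.0 MPa

19.0


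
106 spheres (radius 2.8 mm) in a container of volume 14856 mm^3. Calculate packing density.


V_sphere = 4/3*pi*2.8^3 = 91.9523 mm^3
Total V = 106*91.9523 = 9746.9438 mm^3
PD = 9746.9438 / 14856 = 0.656

0.656


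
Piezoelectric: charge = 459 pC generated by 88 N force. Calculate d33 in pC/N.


d33 = 459 / 88 = 5.2 pC/N

5.2


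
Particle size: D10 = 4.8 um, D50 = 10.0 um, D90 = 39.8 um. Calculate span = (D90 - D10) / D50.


Span = (39.8 - 4.8) / 10.0 = 35.0 / 10.0 = 3.5

3.5


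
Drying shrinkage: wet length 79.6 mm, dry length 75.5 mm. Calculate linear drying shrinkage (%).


DS = (79.6 - 75.5) / 79.6 * 100 = 5.15%

5.15


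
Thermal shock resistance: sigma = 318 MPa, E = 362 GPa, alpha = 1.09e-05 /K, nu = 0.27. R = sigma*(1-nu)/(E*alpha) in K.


R = 318*(1-0.27)/(362*1000*1.09e-05) = 59 K

59


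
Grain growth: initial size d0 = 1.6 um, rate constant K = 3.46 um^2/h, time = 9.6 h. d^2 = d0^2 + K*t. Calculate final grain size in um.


d^2 = 1.6^2 + 3.46*9.6 = 35.776
d = sqrt(35.776) = 5.98 um

5.98


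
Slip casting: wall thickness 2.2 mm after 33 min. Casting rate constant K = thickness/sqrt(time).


K = 2.2 / sqrt(33) = 2.2 / 5.7446 = 0.383 mm/min^0.5

0.383


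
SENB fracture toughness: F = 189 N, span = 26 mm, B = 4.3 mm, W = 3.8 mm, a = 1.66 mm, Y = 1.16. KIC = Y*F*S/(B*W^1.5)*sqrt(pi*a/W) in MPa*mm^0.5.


KIC = 1.16*189*26/(4.3*3.8^1.5)*sqrt(pi*1.66/3.8) = 209.65

209.65


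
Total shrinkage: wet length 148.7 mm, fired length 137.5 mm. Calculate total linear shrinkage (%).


TS = (148.7 - 137.5) / 148.7 * 100 = 7.53%

7.53


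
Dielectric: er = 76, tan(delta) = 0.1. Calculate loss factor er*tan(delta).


Loss = 76 * 0.1 = 7.6

7.6


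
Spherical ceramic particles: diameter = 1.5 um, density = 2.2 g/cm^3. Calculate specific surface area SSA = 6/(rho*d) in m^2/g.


SSA = 6 / (2.2 * 1.5) = 1.818 m^2/g

1.818


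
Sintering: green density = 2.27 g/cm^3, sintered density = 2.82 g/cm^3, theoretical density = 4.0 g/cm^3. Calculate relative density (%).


Relative = 2.82 / 4.0 * 100 = 70.5%

70.5


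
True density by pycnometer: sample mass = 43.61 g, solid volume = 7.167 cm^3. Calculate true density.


TD = 43.61 / 7.167 = 6.085 g/cm^3

6.085


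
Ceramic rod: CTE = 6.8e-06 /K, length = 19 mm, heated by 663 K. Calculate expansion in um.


dL = 6.8e-06 * 19 * 663 * 1000 = 85.66 um

85.66


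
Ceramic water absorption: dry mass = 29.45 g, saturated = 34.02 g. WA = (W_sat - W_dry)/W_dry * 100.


WA = (34.02 - 29.45) / 29.45 * 100 = 15.52%

15.52


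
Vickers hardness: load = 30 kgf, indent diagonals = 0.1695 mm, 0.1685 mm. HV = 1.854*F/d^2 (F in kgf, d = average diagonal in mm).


d_avg = (0.1695+0.1685)/2 = 0.169 mm
HV = 1.854*30/0.169^2 = 1947

1947


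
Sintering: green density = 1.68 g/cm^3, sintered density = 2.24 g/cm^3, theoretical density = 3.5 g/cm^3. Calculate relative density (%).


Relative = 2.24 / 3.5 * 100 = 64.0%

64.0


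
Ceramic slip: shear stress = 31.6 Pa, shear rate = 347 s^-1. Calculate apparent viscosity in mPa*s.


eta = tau/gamma * 1000 = 31.6/347 * 1000 = 91.1 mPa*s

91.1


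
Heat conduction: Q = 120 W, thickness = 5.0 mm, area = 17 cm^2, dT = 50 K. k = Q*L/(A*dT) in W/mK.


k = 120*5.0/1000/(17/10000*50) = 7.06 W/mK

7.06


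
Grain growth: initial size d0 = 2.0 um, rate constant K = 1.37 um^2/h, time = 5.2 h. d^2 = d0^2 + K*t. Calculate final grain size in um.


d^2 = 2.0^2 + 1.37*5.2 = 11.124
d = sqrt(11.124) = 3.34 um

3.34


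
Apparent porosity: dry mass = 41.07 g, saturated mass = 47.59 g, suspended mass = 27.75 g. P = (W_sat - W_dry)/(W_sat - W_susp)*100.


P = (47.59 - 41.07) / (47.59 - 27.75) * 100 = 6.52 / 19.84 * 100 = 32.9%

32.9


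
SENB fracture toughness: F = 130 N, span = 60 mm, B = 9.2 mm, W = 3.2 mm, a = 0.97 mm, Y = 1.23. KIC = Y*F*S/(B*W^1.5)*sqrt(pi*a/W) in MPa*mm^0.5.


KIC = 1.23*130*60/(9.2*3.2^1.5)*sqrt(pi*0.97/3.2) = 177.78

177.78


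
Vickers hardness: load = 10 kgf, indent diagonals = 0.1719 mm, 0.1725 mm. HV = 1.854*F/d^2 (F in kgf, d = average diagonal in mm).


d_avg = (0.1719+0.1725)/2 = 0.1722 mm
HV = 1.854*10/0.1722^2 = 625

625


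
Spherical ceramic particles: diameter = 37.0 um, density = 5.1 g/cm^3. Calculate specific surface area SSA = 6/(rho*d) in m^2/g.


SSA = 6 / (5.1 * 37.0) = 0.032 m^2/g

0.032


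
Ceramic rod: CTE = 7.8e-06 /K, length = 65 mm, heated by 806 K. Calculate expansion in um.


dL = 7.8e-06 * 65 * 806 * 1000 = 408.642 um

408.642


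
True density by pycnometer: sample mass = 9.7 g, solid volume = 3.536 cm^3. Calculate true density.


TD = 9.7 / 3.536 = 2.743 g/cm^3

2.743


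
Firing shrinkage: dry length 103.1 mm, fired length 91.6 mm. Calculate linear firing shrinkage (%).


FS = (103.1 - 91.6) / 103.1 * 100 = 11.15%

11.15


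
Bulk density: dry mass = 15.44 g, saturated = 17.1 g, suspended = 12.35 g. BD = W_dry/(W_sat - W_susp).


BD = 15.44 / (17.1 - 12.35) = 15.44 / 4.75 = 3.251 g/cm^3

3.251


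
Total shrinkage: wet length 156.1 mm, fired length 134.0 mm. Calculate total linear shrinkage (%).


TS = (156.1 - 134.0) / 156.1 * 100 = 14.16%

14.16


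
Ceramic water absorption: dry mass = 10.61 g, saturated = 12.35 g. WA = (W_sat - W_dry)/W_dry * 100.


WA = (12.35 - 10.61) / 10.61 * 100 = 16.4%

16.4


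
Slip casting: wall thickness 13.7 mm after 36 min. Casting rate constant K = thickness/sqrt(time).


K = 13.7 / sqrt(36) = 13.7 / 6.0 = 2.283 mm/min^0.5

2.283


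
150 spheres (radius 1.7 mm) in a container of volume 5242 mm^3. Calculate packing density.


V_sphere = 4/3*pi*1.7^3 = 20.5795 mm^3
Total V = 150*20.5795 = 3086.925 mm^3
PD = 3086.925 / 5242 = 0.589

0.589


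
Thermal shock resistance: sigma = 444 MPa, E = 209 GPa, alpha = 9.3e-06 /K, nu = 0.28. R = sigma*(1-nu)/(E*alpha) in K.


R = 444*(1-0.28)/(209*1000*9.3e-06) = 164 K

164


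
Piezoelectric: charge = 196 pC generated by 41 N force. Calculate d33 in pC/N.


d33 = 196 / 41 = 4.8 pC/N

4.8


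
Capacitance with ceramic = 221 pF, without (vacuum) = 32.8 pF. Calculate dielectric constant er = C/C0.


er = 221 / 32.8 = 6.74

6.74


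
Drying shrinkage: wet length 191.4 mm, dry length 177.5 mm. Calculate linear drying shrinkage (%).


DS = (191.4 - 177.5) / 191.4 * 100 = 7.26%

7.26


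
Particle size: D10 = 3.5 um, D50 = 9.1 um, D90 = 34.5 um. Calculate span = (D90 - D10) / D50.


Span = (34.5 - 3.5) / 9.1 = 31.0 / 9.1 = 3.407

3.407


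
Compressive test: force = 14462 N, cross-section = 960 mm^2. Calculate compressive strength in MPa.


CS = 14462 / 960 = 15.1 MPa

15.1


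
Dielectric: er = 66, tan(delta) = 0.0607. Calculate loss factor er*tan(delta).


Loss = 66 * 0.0607 = 4.006

4.006


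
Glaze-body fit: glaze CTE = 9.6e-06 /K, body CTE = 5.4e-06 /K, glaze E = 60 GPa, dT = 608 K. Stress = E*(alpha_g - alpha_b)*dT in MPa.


Stress = 60*1000*(9.6e-06 - 5.4e-06)*608 = 153.2 MPa

153.2


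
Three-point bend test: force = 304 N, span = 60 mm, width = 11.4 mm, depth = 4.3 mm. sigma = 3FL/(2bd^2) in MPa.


sigma = 3*304*60/(2*11.4*4.3^2) = 129.8 MPa

129.8


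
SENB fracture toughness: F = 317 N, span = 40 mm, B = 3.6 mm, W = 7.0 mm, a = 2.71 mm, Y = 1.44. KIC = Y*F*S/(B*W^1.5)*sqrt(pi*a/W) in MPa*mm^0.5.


KIC = 1.44*317*40/(3.6*7.0^1.5)*sqrt(pi*2.71/7.0) = 302.02

302.02


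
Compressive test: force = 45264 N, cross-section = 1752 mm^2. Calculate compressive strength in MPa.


CS = 45264 / 1752 = 25.8 MPa

25.8


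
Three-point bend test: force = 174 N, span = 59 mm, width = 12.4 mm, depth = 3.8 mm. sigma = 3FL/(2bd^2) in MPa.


sigma = 3*174*59/(2*12.4*3.8^2) = 86.0 MPa

86.0


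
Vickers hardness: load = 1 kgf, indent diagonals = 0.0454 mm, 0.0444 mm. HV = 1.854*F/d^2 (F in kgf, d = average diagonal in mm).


d_avg = (0.0454+0.0444)/2 = 0.0449 mm
HV = 1.854*1/0.0449^2 = 920

920


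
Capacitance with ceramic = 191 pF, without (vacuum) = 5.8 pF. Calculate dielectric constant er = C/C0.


er = 191 / 5.8 = 32.93

32.93


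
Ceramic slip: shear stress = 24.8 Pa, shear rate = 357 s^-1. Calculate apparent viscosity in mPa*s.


eta = tau/gamma * 1000 = 24.8/357 * 1000 = 69.5 mPa*s

69.5


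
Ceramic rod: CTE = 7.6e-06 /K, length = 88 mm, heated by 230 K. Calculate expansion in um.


dL = 7.6e-06 * 88 * 230 * 1000 = 153.824 um

153.824


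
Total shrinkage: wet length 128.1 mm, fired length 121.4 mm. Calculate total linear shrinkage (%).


TS = (128.1 - 121.4) / 128.1 * 100 = 5.23%

5.23


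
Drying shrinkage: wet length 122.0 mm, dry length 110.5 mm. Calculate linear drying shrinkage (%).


DS = (122.0 - 110.5) / 122.0 * 100 = 9.43%

9.43


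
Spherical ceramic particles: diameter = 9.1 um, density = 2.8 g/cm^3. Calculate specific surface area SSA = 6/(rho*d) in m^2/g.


SSA = 6 / (2.8 * 9.1) = 0.235 m^2/g

0.235


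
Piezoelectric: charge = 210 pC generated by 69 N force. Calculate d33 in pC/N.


d33 = 210 / 69 = 3.0 pC/N

3.0


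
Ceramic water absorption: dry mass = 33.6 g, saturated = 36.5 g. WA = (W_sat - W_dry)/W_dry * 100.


WA = (36.5 - 33.6) / 33.6 * 100 = 8.63%

8.63


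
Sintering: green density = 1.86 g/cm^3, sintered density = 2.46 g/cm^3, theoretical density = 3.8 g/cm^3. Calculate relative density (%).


Relative = 2.46 / 3.8 * 100 = 64.7%

64.7


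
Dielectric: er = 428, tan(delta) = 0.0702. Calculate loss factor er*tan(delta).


Loss = 428 * 0.0702 = 30.046

30.046


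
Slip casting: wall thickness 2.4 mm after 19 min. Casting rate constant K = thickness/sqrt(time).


K = 2.4 / sqrt(19) = 2.4 / 4.3589 = 0.551 mm/min^0.5

0.551


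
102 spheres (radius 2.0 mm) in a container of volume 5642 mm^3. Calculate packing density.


V_sphere = 4/3*pi*2.0^3 = 33.5103 mm^3
Total V = 102*33.5103 = 3418.0506 mm^3
PD = 3418.0506 / 5642 = 0.606

0.606


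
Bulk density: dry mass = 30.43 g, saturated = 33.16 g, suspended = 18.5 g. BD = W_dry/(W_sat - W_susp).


BD = 30.43 / (33.16 - 18.5) = 30.43 / 14.66 = 2.076 g/cm^3

2.076


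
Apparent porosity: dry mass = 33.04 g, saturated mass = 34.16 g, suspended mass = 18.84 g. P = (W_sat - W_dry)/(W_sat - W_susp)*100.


P = (34.16 - 33.04) / (34.16 - 18.84) * 100 = 1.12 / 15.32 * 100 = 7.3%

7.3


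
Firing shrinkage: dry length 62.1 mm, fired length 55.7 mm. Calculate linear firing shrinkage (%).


FS = (62.1 - 55.7) / 62.1 * 100 = 10.31%

10.31


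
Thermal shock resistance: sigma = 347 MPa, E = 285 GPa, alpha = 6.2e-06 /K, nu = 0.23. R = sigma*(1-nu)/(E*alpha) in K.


R = 347*(1-0.23)/(285*1000*6.2e-06) = 151 K

151


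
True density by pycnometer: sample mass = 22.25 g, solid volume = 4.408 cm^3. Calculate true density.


TD = 22.25 / 4.408 = 5.048 g/cm^3

5.048


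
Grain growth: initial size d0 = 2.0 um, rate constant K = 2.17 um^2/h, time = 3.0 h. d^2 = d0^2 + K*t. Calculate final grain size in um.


d^2 = 2.0^2 + 2.17*3.0 = 10.51
d = sqrt(10.51) = 3.24 um

3.24


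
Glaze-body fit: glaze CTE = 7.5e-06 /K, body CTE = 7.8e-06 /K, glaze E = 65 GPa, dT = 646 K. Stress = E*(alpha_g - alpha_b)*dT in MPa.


Stress = 65*1000*(7.5e-06 - 7.8e-06)*646 = -12.6 MPa

-12.6


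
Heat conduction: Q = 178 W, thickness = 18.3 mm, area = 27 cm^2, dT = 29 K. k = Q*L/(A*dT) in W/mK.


k = 178*18.3/1000/(27/10000*29) = 41.6 W/mK

41.6


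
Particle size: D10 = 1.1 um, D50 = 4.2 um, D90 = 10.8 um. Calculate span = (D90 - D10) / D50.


Span = (10.8 - 1.1) / 4.2 = 9.7 / 4.2 = 2.31

2.31


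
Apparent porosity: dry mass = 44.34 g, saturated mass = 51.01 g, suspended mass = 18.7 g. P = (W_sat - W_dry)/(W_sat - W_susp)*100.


P = (51.01 - 44.34) / (51.01 - 18.7) * 100 = 6.67 / 32.31 * 100 = 20.6%

20.6


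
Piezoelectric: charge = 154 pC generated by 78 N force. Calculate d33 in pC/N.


d33 = 154 / 78 = 2.0 pC/N

2.0


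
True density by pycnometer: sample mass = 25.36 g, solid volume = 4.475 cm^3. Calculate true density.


TD = 25.36 / 4.475 = 5.667 g/cm^3

5.667


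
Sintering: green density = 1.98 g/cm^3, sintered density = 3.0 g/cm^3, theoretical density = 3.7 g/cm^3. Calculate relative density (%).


Relative = 3.0 / 3.7 * 100 = 81.1%

81.1


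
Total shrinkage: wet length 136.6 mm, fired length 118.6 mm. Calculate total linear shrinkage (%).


TS = (136.6 - 118.6) / 136.6 * 100 = 13.18%

13.18


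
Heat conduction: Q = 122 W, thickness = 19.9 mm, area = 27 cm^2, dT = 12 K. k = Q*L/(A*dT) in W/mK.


k = 122*19.9/1000/(27/10000*12) = 74.93 W/mK

74.93


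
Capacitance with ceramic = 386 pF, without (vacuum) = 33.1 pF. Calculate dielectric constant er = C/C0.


er = 386 / 33.1 = 11.66

11.66


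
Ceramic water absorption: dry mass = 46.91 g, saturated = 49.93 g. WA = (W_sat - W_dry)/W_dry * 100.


WA = (49.93 - 46.91) / 46.91 * 100 = 6.44%

6.44


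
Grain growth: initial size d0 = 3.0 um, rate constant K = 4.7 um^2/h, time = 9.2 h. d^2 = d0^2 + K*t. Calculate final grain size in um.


d^2 = 3.0^2 + 4.7*9.2 = 52.24
d = sqrt(52.24) = 7.23 um

7.23


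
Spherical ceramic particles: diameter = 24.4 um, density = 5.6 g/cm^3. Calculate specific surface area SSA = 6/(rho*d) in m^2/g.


SSA = 6 / (5.6 * 24.4) = 0.044 m^2/g

0.044


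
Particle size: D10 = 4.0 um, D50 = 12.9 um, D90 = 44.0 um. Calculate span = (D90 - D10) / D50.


Span = (44.0 - 4.0) / 12.9 = 40.0 / 12.9 = 3.101

3.101


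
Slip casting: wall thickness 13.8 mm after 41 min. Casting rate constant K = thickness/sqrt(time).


K = 13.8 / sqrt(41) = 13.8 / 6.4031 = 2.155 mm/min^0.5

2.155


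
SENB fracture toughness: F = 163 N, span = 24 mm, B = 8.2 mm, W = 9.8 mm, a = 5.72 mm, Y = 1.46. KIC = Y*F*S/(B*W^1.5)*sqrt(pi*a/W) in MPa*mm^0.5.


KIC = 1.46*163*24/(8.2*9.8^1.5)*sqrt(pi*5.72/9.8) = 30.74

30.74


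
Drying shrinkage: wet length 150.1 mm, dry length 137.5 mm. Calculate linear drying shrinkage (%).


DS = (150.1 - 137.5) / 150.1 * 100 = 8.39%

8.39


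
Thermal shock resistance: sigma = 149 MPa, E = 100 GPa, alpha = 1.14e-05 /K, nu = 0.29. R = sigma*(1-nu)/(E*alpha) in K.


R = 149*(1-0.29)/(100*1000*1.14e-05) = 93 K

93


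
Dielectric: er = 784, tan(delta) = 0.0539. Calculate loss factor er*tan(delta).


Loss = 784 * 0.0539 = 42.258

42.258


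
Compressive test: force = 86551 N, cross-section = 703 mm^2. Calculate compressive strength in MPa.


CS = 86551 / 703 = 123.1 MPa

123.1


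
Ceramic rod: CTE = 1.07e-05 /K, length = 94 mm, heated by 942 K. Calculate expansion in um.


dL = 1.07e-05 * 94 * 942 * 1000 = 947.464 um

947.464


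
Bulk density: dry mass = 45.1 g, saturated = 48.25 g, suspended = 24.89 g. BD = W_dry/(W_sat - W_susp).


BD = 45.1 / (48.25 - 24.89) = 45.1 / 23.36 = 1.931 g/cm^3

1.931


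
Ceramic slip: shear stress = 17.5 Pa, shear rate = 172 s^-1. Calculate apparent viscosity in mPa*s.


eta = tau/gamma * 1000 = 17.5/172 * 1000 = 101.7 mPa*s

101.7


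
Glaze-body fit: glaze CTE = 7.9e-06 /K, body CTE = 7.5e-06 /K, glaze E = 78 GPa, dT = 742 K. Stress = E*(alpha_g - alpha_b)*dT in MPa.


Stress = 78*1000*(7.9e-06 - 7.5e-06)*742 = 23.2 MPa

23.2


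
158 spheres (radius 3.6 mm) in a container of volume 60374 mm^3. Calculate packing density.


V_sphere = 4/3*pi*3.6^3 = 195.4322 mm^3
Total V = 158*195.4322 = 30878.2876 mm^3
PD = 30878.2876 / 60374 = 0.511

0.511


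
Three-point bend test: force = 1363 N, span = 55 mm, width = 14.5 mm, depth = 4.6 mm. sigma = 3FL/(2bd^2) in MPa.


sigma = 3*1363*55/(2*14.5*4.6^2) = 366.5 MPa

366.5


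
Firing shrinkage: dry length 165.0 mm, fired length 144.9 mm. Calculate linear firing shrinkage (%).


FS = (165.0 - 144.9) / 165.0 * 100 = 12.18%

12.18


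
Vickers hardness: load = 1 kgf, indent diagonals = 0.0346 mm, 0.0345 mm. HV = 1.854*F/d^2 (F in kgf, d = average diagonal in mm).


d_avg = (0.0346+0.0345)/2 = 0.03455 mm
HV = 1.854*1/0.03455^2 = 1553

1553


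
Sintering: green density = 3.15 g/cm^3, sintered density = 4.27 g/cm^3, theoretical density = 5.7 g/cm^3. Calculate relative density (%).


Relative = 4.27 / 5.7 * 100 = 74.9%

74.9


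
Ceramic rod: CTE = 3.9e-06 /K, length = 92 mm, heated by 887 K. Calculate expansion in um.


dL = 3.9e-06 * 92 * 887 * 1000 = 318.256 um

318.256


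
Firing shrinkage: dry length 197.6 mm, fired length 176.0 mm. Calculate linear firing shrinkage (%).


FS = (197.6 - 176.0) / 197.6 * 100 = 10.93%

10.93


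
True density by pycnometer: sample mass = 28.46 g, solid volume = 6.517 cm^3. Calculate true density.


TD = 28.46 / 6.517 = 4.367 g/cm^3

4.367


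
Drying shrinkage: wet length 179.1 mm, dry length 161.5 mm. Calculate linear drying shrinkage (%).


DS = (179.1 - 161.5) / 179.1 * 100 = 9.83%

9.83


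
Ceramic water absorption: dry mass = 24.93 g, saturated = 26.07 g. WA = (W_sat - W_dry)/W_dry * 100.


WA = (26.07 - 24.93) / 24.93 * 100 = 4.57%

4.57


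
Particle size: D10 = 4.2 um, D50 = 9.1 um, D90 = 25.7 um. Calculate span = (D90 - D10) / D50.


Span = (25.7 - 4.2) / 9.1 = 21.5 / 9.1 = 2.363

2.363


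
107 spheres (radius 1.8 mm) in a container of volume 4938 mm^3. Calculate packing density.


V_sphere = 4/3*pi*1.8^3 = 24.429 mm^3
Total V = 107*24.429 = 2613.903 mm^3
PD = 2613.903 / 4938 = 0.529

0.529


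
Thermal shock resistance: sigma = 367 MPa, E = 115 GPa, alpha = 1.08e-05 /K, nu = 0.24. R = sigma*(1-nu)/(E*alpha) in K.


R = 367*(1-0.24)/(115*1000*1.08e-05) = 225 K

225


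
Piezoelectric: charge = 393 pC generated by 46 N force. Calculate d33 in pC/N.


d33 = 393 / 46 = 8.5 pC/N

8.5


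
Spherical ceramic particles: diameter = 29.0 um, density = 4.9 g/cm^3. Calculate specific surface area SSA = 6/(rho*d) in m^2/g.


SSA = 6 / (4.9 * 29.0) = 0.042 m^2/g

0.042


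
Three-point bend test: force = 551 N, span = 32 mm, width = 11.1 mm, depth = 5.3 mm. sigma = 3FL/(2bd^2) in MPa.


sigma = 3*551*32/(2*11.1*5.3^2) = 84.8 MPa

84.8


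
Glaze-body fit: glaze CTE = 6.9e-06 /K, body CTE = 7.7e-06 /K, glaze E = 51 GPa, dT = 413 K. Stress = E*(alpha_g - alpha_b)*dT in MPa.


Stress = 51*1000*(6.9e-06 - 7.7e-06)*413 = -16.9 MPa

-16.9


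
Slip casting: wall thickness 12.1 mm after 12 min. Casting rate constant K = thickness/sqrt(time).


K = 12.1 / sqrt(12) = 12.1 / 3.4641 = 3.493 mm/min^0.5

3.493


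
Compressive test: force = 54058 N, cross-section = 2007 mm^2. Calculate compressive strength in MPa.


CS = 54058 / 2007 = 26.9 MPa

26.9


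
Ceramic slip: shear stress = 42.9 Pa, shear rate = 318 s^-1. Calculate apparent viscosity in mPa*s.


eta = tau/gamma * 1000 = 42.9/318 * 1000 = 134.9 mPa*s

134.9


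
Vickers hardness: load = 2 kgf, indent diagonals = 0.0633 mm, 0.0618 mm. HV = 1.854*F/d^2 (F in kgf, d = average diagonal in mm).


d_avg = (0.0633+0.0618)/2 = 0.06255 mm
HV = 1.854*2/0.06255^2 = 948

948


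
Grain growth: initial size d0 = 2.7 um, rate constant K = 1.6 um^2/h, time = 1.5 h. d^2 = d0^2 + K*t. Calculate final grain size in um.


d^2 = 2.7^2 + 1.6*1.5 = 9.69
d = sqrt(9.69) = 3.11 um

3.11


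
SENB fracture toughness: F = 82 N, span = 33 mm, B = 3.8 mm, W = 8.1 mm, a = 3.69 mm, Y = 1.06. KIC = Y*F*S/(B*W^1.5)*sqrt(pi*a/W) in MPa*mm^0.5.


KIC = 1.06*82*33/(3.8*8.1^1.5)*sqrt(pi*3.69/8.1) = 39.17

39.17


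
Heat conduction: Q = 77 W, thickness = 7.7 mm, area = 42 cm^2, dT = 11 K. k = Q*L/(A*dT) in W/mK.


k = 77*7.7/1000/(42/10000*11) = 12.83 W/mK

12.83


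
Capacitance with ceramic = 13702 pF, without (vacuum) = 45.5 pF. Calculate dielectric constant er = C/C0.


er = 13702 / 45.5 = 301.14

301.14


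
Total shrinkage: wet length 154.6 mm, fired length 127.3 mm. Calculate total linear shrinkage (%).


TS = (154.6 - 127.3) / 154.6 * 100 = 17.66%

17.66


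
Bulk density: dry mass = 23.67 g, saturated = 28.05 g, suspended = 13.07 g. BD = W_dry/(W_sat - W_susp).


BD = 23.67 / (28.05 - 13.07) = 23.67 / 14.98 = 1.58 g/cm^3

1.58


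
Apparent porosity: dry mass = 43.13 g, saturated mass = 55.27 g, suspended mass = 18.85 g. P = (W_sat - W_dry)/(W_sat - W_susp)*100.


P = (55.27 - 43.13) / (55.27 - 18.85) * 100 = 12.14 / 36.42 * 100 = 33.3%

33.3


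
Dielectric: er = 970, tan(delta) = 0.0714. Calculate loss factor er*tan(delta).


Loss = 970 * 0.0714 = 69.258

69.258


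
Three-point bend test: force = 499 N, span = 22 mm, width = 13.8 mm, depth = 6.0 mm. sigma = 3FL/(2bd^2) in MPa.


sigma = 3*499*22/(2*13.8*6.0^2) = 33.1 MPa

33.1


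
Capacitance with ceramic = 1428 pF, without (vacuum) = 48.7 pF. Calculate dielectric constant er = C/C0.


er = 1428 / 48.7 = 29.32

29.32


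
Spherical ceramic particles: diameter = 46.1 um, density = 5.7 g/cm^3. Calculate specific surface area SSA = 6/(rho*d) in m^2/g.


SSA = 6 / (5.7 * 46.1) = 0.023 m^2/g

0.023


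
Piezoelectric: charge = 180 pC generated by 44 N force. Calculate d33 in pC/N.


d33 = 180 / 44 = 4.1 pC/N

4.1


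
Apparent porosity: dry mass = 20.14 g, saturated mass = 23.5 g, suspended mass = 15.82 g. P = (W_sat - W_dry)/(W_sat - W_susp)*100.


P = (23.5 - 20.14) / (23.5 - 15.82) * 100 = 3.36 / 7.68 * 100 = 43.8%

43.8


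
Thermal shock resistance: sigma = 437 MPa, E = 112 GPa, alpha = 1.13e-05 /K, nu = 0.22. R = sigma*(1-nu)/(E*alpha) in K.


R = 437*(1-0.22)/(112*1000*1.13e-05) = 269 K

269


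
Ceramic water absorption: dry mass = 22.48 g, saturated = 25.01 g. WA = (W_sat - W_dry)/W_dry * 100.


WA = (25.01 - 22.48) / 22.48 * 100 = 11.25%

11.25


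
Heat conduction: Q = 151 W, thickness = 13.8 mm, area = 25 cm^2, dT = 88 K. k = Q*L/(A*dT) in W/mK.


k = 151*13.8/1000/(25/10000*88) = 9.47 W/mK

9.47


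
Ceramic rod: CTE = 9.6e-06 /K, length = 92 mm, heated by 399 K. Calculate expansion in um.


dL = 9.6e-06 * 92 * 399 * 1000 = 352.397 um

352.397


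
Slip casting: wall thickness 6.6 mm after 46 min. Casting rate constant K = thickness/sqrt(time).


K = 6.6 / sqrt(46) = 6.6 / 6.7823 = 0.973 mm/min^0.5

0.973


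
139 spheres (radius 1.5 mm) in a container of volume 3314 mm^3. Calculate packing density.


V_sphere = 4/3*pi*1.5^3 = 14.1372 mm^3
Total V = 139*14.1372 = 1965.0708 mm^3
PD = 1965.0708 / 3314 = 0.593

0.593


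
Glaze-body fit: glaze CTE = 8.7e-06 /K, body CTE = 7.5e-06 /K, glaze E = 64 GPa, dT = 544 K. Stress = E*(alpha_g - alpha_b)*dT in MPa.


Stress = 64*1000*(8.7e-06 - 7.5e-06)*544 = 41.8 MPa

41.8


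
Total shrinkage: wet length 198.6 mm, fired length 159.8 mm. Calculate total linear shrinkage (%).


TS = (198.6 - 159.8) / 198.6 * 100 = 19.54%

19.54


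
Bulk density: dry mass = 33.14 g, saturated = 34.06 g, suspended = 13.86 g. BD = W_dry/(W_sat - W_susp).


BD = 33.14 / (34.06 - 13.86) = 33.14 / 20.2 = 1.641 g/cm^3

1.641


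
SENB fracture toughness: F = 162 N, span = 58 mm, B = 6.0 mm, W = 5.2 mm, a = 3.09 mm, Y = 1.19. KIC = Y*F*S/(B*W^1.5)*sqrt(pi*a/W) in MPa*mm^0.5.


KIC = 1.19*162*58/(6.0*5.2^1.5)*sqrt(pi*3.09/5.2) = 214.73

214.73


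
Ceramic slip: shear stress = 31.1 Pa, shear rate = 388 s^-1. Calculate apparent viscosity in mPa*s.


eta = tau/gamma * 1000 = 31.1/388 * 1000 = 80.2 mPa*s

80.2


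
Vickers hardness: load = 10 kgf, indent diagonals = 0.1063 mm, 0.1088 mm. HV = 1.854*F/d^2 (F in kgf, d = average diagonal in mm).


d_avg = (0.1063+0.1088)/2 = 0.10755 mm
HV = 1.854*10/0.10755^2 = 1603

1603


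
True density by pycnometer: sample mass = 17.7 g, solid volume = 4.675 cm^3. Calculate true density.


TD = 17.7 / 4.675 = 3.786 g/cm^3

3.786


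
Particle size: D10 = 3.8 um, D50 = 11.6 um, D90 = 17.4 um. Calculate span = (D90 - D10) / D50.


Span = (17.4 - 3.8) / 11.6 = 13.6 / 11.6 = 1.172

1.172


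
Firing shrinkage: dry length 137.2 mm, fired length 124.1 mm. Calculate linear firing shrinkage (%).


FS = (137.2 - 124.1) / 137.2 * 100 = 9.55%

9.55


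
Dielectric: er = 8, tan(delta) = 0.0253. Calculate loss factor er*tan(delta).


Loss = 8 * 0.0253 = 0.202

0.202


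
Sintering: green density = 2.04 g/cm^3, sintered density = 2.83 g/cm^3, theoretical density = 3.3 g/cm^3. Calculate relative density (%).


Relative = 2.83 / 3.3 * 100 = 85.8%

85.8


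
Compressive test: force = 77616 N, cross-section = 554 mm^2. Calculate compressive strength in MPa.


CS = 77616 / 554 = 140.1 MPa

140.1
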